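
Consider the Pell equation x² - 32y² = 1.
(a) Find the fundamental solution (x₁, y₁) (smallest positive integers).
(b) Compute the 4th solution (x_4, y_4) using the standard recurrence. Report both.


Step 1: Find the fundamental solution (x₁, y₁) of x² - 32y² = 1.
  Expand √32 as a continued fraction. a₀ = ⌊√32⌋ = 5; iterate m_{k+1} = d_k·a_k − m_k, d_{k+1} = (32 − m_{k+1}²)/d_k, a_{k+1} = ⌊(a₀ + m_{k+1})/d_{k+1}⌋ (starting m₀ = 0, d₀ = 1), with convergents p_k = a_k·p_{k-1} + p_{k-2}, q_k = a_k·q_{k-1} + q_{k-2} (p₋₁ = 1, q₋₁ = 0):
  k = 0: a₀ = 5; p₀/q₀ = 5/1; p₀² − 32·q₀² = 25 − 32 = -7.
  k = 1: m = 5, d = 7, a = ⌊(5 + 5)/7⌋ = 1; p/q = (1·5 + 1)/(1·1 + 0) = 6/1; p² − 32·q² = 36 − 32 = 4.
  k = 2: m = 2, d = 4, a = ⌊(5 + 2)/4⌋ = 1; p/q = (1·6 + 5)/(1·1 + 1) = 11/2; p² − 32·q² = 121 − 128 = -7.
  k = 3: m = 2, d = 7, a = ⌊(5 + 2)/7⌋ = 1; p/q = (1·11 + 6)/(1·2 + 1) = 17/3; p² − 32·q² = 289 − 288 = 1.
  The first convergent with p² − 32·q² = 1 gives the fundamental solution (x₁, y₁) = (17, 3).
Step 2: Apply the recurrence (x_{n+1}, y_{n+1}) = (x₁x_n + 32y₁y_n, x₁y_n + y₁x_n) repeatedly.
  From (x_1, y_1) = (17, 3): x_2 = 17·17 + 32·3·3 = 577; y_2 = 17·3 + 3·17 = 102.
  From (x_2, y_2) = (577, 102): x_3 = 17·577 + 32·3·102 = 19601; y_3 = 17·102 + 3·577 = 3465.
  From (x_3, y_3) = (19601, 3465): x_4 = 17·19601 + 32·3·3465 = 665857; y_4 = 17·3465 + 3·19601 = 117708.
Step 3: Verify x_4² - 32·y_4² = 443365544449 - 443365544448 = 1 (should be 1). ✓

(x_1, y_1) = (17, 3); (x_4, y_4) = (665857, 117708).


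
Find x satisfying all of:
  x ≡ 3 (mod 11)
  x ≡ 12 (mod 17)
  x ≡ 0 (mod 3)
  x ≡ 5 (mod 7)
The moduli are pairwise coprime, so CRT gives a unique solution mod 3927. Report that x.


Product of moduli M = 11 · 17 · 3 · 7 = 3927.
Merge one congruence at a time:
  Start: x ≡ 3 (mod 11).
  Combine with x ≡ 12 (mod 17); new modulus lcm = 187.
    Write x = 3 + 11·t and substitute into x ≡ 12 (mod 17): 11·t ≡ 12 − 3 = 9 (mod 17).
    The inverse of 11 mod 17 is 14 (since 11·14 = 154 = 9·17 + 1), so t ≡ 14·9 = 126 ≡ 7 (mod 17).
    Then x = 3 + 11·7 = 80, valid modulo lcm(11, 17) = 187: x ≡ 80 (mod 187).
  Combine with x ≡ 0 (mod 3); new modulus lcm = 561.
    Write x = 80 + 187·t and substitute into x ≡ 0 (mod 3): 187·t ≡ 0 − 80 = -80 (mod 3).
    Reduce coefficients mod 3: 1·t ≡ 1 (mod 3).
    So t ≡ 1 (mod 3).
    Then x = 80 + 187·1 = 267, valid modulo lcm(187, 3) = 561: x ≡ 267 (mod 561).
  Combine with x ≡ 5 (mod 7); new modulus lcm = 3927.
    Write x = 267 + 561·t and substitute into x ≡ 5 (mod 7): 561·t ≡ 5 − 267 = -262 (mod 7).
    Reduce coefficients mod 7: 1·t ≡ 4 (mod 7).
    So t ≡ 4 (mod 7).
    Then x = 267 + 561·4 = 2511, valid modulo lcm(561, 7) = 3927: x ≡ 2511 (mod 3927).
Verify against each original: 2511 mod 11 = 3, 2511 mod 17 = 12, 2511 mod 3 = 0, 2511 mod 7 = 5.

x ≡ 2511 (mod 3927).


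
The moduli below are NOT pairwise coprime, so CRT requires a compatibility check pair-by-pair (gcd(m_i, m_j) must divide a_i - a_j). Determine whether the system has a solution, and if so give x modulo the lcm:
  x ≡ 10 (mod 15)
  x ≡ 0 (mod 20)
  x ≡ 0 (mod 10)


Moduli 15, 20, 10 are not pairwise coprime, so CRT works modulo lcm(m_i) when all pairwise compatibility conditions hold.
Pairwise compatibility: gcd(m_i, m_j) must divide a_i - a_j for every pair.
Merge one congruence at a time:
  Start: x ≡ 10 (mod 15).
  Combine with x ≡ 0 (mod 20): gcd(15, 20) = 5; 0 - 10 = -10, which IS divisible by 5, so compatible.
    Write x = 10 + 15·t and substitute into x ≡ 0 (mod 20): 15·t ≡ 0 − 10 = -10 (mod 20).
    Divide the congruence (and modulus) by g = 5: 3·t ≡ -2 (mod 4).
    Reduce coefficients mod 4: 3·t ≡ 2 (mod 4).
    The inverse of 3 mod 4 is 3 (since 3·3 = 9 = 2·4 + 1), so t ≡ 3·2 = 6 ≡ 2 (mod 4).
    Then x = 10 + 15·2 = 40, valid modulo lcm(15, 20) = 60: x ≡ 40 (mod 60).
  Combine with x ≡ 0 (mod 10): gcd(60, 10) = 10; 0 - 40 = -40, which IS divisible by 10, so compatible.
    Write x = 40 + 60·t and substitute into x ≡ 0 (mod 10): 60·t ≡ 0 − 40 = -40 (mod 10).
    Divide the congruence (and modulus) by g = 10: 6·t ≡ -4 (mod 1).
    Modulo 1 every t works; take t = 0.
    Then x = 40 + 60·0 = 40, valid modulo lcm(60, 10) = 60: x ≡ 40 (mod 60).
Verify: 40 mod 15 = 10, 40 mod 20 = 0, 40 mod 10 = 0.

x ≡ 40 (mod 60).


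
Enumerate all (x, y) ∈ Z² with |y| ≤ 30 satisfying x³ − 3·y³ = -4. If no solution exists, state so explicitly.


The equation is x³ - 3y³ = -4. For fixed y, x³ = 3·y³ − 4, so a solution requires the RHS to be a perfect cube.
Strategy: iterate y from -30 to 30, compute RHS = 3·y³ − 4, and check whether it is a (positive or negative) perfect cube.
Check small values of y:
  y = 0: RHS = -4 is not a perfect cube.
  y = 1: RHS = -1 = (-1)³ ⇒ x = -1 works.
  y = -1: RHS = -7 is not a perfect cube.
  y = 2: RHS = 20 is not a perfect cube.
  y = -2: RHS = -28 is not a perfect cube.
  y = 3: RHS = 77 is not a perfect cube.
  y = -3: RHS = -85 is not a perfect cube.
Continuing the search up to |y| = 30 finds no further solutions beyond those listed.
Collected solutions: (-1, 1).

Solutions (with |y| ≤ 30): (-1, 1).


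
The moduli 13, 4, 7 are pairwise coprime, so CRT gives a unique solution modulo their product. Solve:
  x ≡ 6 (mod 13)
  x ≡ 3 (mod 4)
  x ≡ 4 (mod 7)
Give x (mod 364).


Moduli 13, 4, 7 are pairwise coprime; by CRT there is a unique solution modulo M = 13 · 4 · 7 = 364.
Solve pairwise, accumulating the modulus:
  Start with x ≡ 6 (mod 13).
  Combine with x ≡ 3 (mod 4): since gcd(13, 4) = 1, we get a unique residue mod 52.
    Write x = 6 + 13·t and substitute into x ≡ 3 (mod 4): 13·t ≡ 3 − 6 = -3 (mod 4).
    Reduce coefficients mod 4: 1·t ≡ 1 (mod 4).
    So t ≡ 1 (mod 4).
    Then x = 6 + 13·1 = 19, valid modulo lcm(13, 4) = 52: x ≡ 19 (mod 52).
  Combine with x ≡ 4 (mod 7): since gcd(52, 7) = 1, we get a unique residue mod 364.
    Write x = 19 + 52·t and substitute into x ≡ 4 (mod 7): 52·t ≡ 4 − 19 = -15 (mod 7).
    Reduce coefficients mod 7: 3·t ≡ 6 (mod 7).
    The inverse of 3 mod 7 is 5 (since 3·5 = 15 = 2·7 + 1), so t ≡ 5·6 = 30 ≡ 2 (mod 7).
    Then x = 19 + 52·2 = 123, valid modulo lcm(52, 7) = 364: x ≡ 123 (mod 364).
Verify: 123 mod 13 = 6 ✓, 123 mod 4 = 3 ✓, 123 mod 7 = 4 ✓.

x ≡ 123 (mod 364).


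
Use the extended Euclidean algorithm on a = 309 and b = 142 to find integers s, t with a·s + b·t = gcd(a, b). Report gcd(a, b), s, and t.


Euclidean algorithm on (309, 142) — divide until remainder is 0:
  309 = 2 · 142 + 25
  142 = 5 · 25 + 17
  25 = 1 · 17 + 8
  17 = 2 · 8 + 1
  8 = 8 · 1 + 0
gcd(309, 142) = 1.
Track Bezout coefficients alongside the remainders: start with r₀ = 309 = a·1 + b·0 (s = 1, t = 0) and r₁ = 142 = a·0 + b·1 (s = 0, t = 1); each new remainder r_{k+1} = r_{k-1} − q_k·r_k inherits s_{k+1} = s_{k-1} − q_k·s_k, t_{k+1} = t_{k-1} − q_k·t_k, so r_k = a·s_k + b·t_k at every step:
  q = 2: r = 25, s = 1 − 2·0 = 1, t = 0 − 2·1 = -2  (check: 309·1 + 142·(-2) = 25)
  q = 5: r = 17, s = 0 − 5·1 = -5, t = 1 − 5·(-2) = 11  (check: 309·(-5) + 142·11 = 17)
  q = 1: r = 8, s = 1 − 1·(-5) = 6, t = -2 − 1·11 = -13  (check: 309·6 + 142·(-13) = 8)
  q = 2: r = 1, s = -5 − 2·6 = -17, t = 11 − 2·(-13) = 37  (check: 309·(-17) + 142·37 = 1)
The row with r = 1 (the gcd) gives the Bezout coefficients s = -17, t = 37.
Result: 309 · (-17) + 142 · (37) = 1.

gcd(309, 142) = 1; s = -17, t = 37 (check: 309·(-17) + 142·37 = 1).


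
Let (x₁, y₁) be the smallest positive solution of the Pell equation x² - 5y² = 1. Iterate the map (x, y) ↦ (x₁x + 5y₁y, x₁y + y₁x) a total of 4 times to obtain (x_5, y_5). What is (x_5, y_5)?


Step 1: Find the fundamental solution (x₁, y₁) of x² - 5y² = 1.
  Expand √5 as a continued fraction. a₀ = ⌊√5⌋ = 2; iterate m_{k+1} = d_k·a_k − m_k, d_{k+1} = (5 − m_{k+1}²)/d_k, a_{k+1} = ⌊(a₀ + m_{k+1})/d_{k+1}⌋ (starting m₀ = 0, d₀ = 1), with convergents p_k = a_k·p_{k-1} + p_{k-2}, q_k = a_k·q_{k-1} + q_{k-2} (p₋₁ = 1, q₋₁ = 0):
  k = 0: a₀ = 2; p₀/q₀ = 2/1; p₀² − 5·q₀² = 4 − 5 = -1.
  k = 1: m = 2, d = 1, a = ⌊(2 + 2)/1⌋ = 4; p/q = (4·2 + 1)/(4·1 + 0) = 9/4; p² − 5·q² = 81 − 80 = 1.
  The first convergent with p² − 5·q² = 1 gives the fundamental solution (x₁, y₁) = (9, 4).
Step 2: Apply the recurrence (x_{n+1}, y_{n+1}) = (x₁x_n + 5y₁y_n, x₁y_n + y₁x_n) repeatedly.
  From (x_1, y_1) = (9, 4): x_2 = 9·9 + 5·4·4 = 161; y_2 = 9·4 + 4·9 = 72.
  From (x_2, y_2) = (161, 72): x_3 = 9·161 + 5·4·72 = 2889; y_3 = 9·72 + 4·161 = 1292.
  From (x_3, y_3) = (2889, 1292): x_4 = 9·2889 + 5·4·1292 = 51841; y_4 = 9·1292 + 4·2889 = 23184.
  From (x_4, y_4) = (51841, 23184): x_5 = 9·51841 + 5·4·23184 = 930249; y_5 = 9·23184 + 4·51841 = 416020.
Step 3: Verify x_5² - 5·y_5² = 865363202001 - 865363202000 = 1 (should be 1). ✓

(x_1, y_1) = (9, 4); (x_5, y_5) = (930249, 416020).


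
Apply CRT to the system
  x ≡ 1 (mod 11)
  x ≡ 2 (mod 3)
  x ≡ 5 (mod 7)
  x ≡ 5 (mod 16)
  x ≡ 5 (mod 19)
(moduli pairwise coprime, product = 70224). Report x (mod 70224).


Product of moduli M = 11 · 3 · 7 · 16 · 19 = 70224.
Merge one congruence at a time:
  Start: x ≡ 1 (mod 11).
  Combine with x ≡ 2 (mod 3); new modulus lcm = 33.
    Write x = 1 + 11·t and substitute into x ≡ 2 (mod 3): 11·t ≡ 2 − 1 = 1 (mod 3).
    Reduce coefficients mod 3: 2·t ≡ 1 (mod 3).
    The inverse of 2 mod 3 is 2 (since 2·2 = 4 = 1·3 + 1), so t ≡ 2·1 = 2 ≡ 2 (mod 3).
    Then x = 1 + 11·2 = 23, valid modulo lcm(11, 3) = 33: x ≡ 23 (mod 33).
  Combine with x ≡ 5 (mod 7); new modulus lcm = 231.
    Write x = 23 + 33·t and substitute into x ≡ 5 (mod 7): 33·t ≡ 5 − 23 = -18 (mod 7).
    Reduce coefficients mod 7: 5·t ≡ 3 (mod 7).
    The inverse of 5 mod 7 is 3 (since 5·3 = 15 = 2·7 + 1), so t ≡ 3·3 = 9 ≡ 2 (mod 7).
    Then x = 23 + 33·2 = 89, valid modulo lcm(33, 7) = 231: x ≡ 89 (mod 231).
  Combine with x ≡ 5 (mod 16); new modulus lcm = 3696.
    Write x = 89 + 231·t and substitute into x ≡ 5 (mod 16): 231·t ≡ 5 − 89 = -84 (mod 16).
    Reduce coefficients mod 16: 7·t ≡ 12 (mod 16).
    The inverse of 7 mod 16 is 7 (since 7·7 = 49 = 3·16 + 1), so t ≡ 7·12 = 84 ≡ 4 (mod 16).
    Then x = 89 + 231·4 = 1013, valid modulo lcm(231, 16) = 3696: x ≡ 1013 (mod 3696).
  Combine with x ≡ 5 (mod 19); new modulus lcm = 70224.
    Write x = 1013 + 3696·t and substitute into x ≡ 5 (mod 19): 3696·t ≡ 5 − 1013 = -1008 (mod 19).
    Reduce coefficients mod 19: 10·t ≡ 18 (mod 19).
    The inverse of 10 mod 19 is 2 (since 10·2 = 20 = 1·19 + 1), so t ≡ 2·18 = 36 ≡ 17 (mod 19).
    Then x = 1013 + 3696·17 = 63845, valid modulo lcm(3696, 19) = 70224: x ≡ 63845 (mod 70224).
Verify against each original: 63845 mod 11 = 1, 63845 mod 3 = 2, 63845 mod 7 = 5, 63845 mod 16 = 5, 63845 mod 19 = 5.

x ≡ 63845 (mod 70224).


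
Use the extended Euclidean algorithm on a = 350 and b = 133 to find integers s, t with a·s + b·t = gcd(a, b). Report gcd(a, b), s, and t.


Euclidean algorithm on (350, 133) — divide until remainder is 0:
  350 = 2 · 133 + 84
  133 = 1 · 84 + 49
  84 = 1 · 49 + 35
  49 = 1 · 35 + 14
  35 = 2 · 14 + 7
  14 = 2 · 7 + 0
gcd(350, 133) = 7.
Track Bezout coefficients alongside the remainders: start with r₀ = 350 = a·1 + b·0 (s = 1, t = 0) and r₁ = 133 = a·0 + b·1 (s = 0, t = 1); each new remainder r_{k+1} = r_{k-1} − q_k·r_k inherits s_{k+1} = s_{k-1} − q_k·s_k, t_{k+1} = t_{k-1} − q_k·t_k, so r_k = a·s_k + b·t_k at every step:
  q = 2: r = 84, s = 1 − 2·0 = 1, t = 0 − 2·1 = -2  (check: 350·1 + 133·(-2) = 84)
  q = 1: r = 49, s = 0 − 1·1 = -1, t = 1 − 1·(-2) = 3  (check: 350·(-1) + 133·3 = 49)
  q = 1: r = 35, s = 1 − 1·(-1) = 2, t = -2 − 1·3 = -5  (check: 350·2 + 133·(-5) = 35)
  q = 1: r = 14, s = -1 − 1·2 = -3, t = 3 − 1·(-5) = 8  (check: 350·(-3) + 133·8 = 14)
  q = 2: r = 7, s = 2 − 2·(-3) = 8, t = -5 − 2·8 = -21  (check: 350·8 + 133·(-21) = 7)
The row with r = 7 (the gcd) gives the Bezout coefficients s = 8, t = -21.
Result: 350 · (8) + 133 · (-21) = 7.

gcd(350, 133) = 7; s = 8, t = -21 (check: 350·8 + 133·(-21) = 7).


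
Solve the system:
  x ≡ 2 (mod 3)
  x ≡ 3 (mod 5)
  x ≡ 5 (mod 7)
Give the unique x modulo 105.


Moduli 3, 5, 7 are pairwise coprime; by CRT there is a unique solution modulo M = 3 · 5 · 7 = 105.
Solve pairwise, accumulating the modulus:
  Start with x ≡ 2 (mod 3).
  Combine with x ≡ 3 (mod 5): since gcd(3, 5) = 1, we get a unique residue mod 15.
    Write x = 2 + 3·t and substitute into x ≡ 3 (mod 5): 3·t ≡ 3 − 2 = 1 (mod 5).
    The inverse of 3 mod 5 is 2 (since 3·2 = 6 = 1·5 + 1), so t ≡ 2·1 = 2 ≡ 2 (mod 5).
    Then x = 2 + 3·2 = 8, valid modulo lcm(3, 5) = 15: x ≡ 8 (mod 15).
  Combine with x ≡ 5 (mod 7): since gcd(15, 7) = 1, we get a unique residue mod 105.
    Write x = 8 + 15·t and substitute into x ≡ 5 (mod 7): 15·t ≡ 5 − 8 = -3 (mod 7).
    Reduce coefficients mod 7: 1·t ≡ 4 (mod 7).
    So t ≡ 4 (mod 7).
    Then x = 8 + 15·4 = 68, valid modulo lcm(15, 7) = 105: x ≡ 68 (mod 105).
Verify: 68 mod 3 = 2 ✓, 68 mod 5 = 3 ✓, 68 mod 7 = 5 ✓.

x ≡ 68 (mod 105).


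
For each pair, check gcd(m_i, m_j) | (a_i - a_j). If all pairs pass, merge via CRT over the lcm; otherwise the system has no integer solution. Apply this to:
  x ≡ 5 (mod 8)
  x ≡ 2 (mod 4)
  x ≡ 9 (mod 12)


Moduli 8, 4, 12 are not pairwise coprime, so CRT works modulo lcm(m_i) when all pairwise compatibility conditions hold.
Pairwise compatibility: gcd(m_i, m_j) must divide a_i - a_j for every pair.
Merge one congruence at a time:
  Start: x ≡ 5 (mod 8).
  Combine with x ≡ 2 (mod 4): gcd(8, 4) = 4, and 2 - 5 = -3 is NOT divisible by 4.
    ⇒ system is inconsistent (no integer solution).

No solution (the system is inconsistent).


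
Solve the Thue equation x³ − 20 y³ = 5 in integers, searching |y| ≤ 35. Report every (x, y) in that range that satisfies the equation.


The equation is x³ - 20y³ = 5. For fixed y, x³ = 20·y³ + 5, so a solution requires the RHS to be a perfect cube.
Strategy: iterate y from -35 to 35, compute RHS = 20·y³ + 5, and check whether it is a (positive or negative) perfect cube.
Check small values of y:
  y = 0: RHS = 5 is not a perfect cube.
  y = 1: RHS = 25 is not a perfect cube.
  y = -1: RHS = -15 is not a perfect cube.
  y = 2: RHS = 165 is not a perfect cube.
  y = -2: RHS = -155 is not a perfect cube.
  y = 3: RHS = 545 is not a perfect cube.
  y = -3: RHS = -535 is not a perfect cube.
Continuing the search up to |y| = 35 finds no solutions either.
No (x, y) in the scanned range satisfies the equation.

No integer solutions with |y| ≤ 35.


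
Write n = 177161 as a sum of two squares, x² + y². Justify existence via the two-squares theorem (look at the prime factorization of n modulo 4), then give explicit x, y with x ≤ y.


Step 1: Factor n = 177161 = 29 · 41 · 149.
Step 2: Check the mod-4 condition on each prime factor: 29 ≡ 1 (mod 4), exponent 1; 41 ≡ 1 (mod 4), exponent 1; 149 ≡ 1 (mod 4), exponent 1.
All primes ≡ 3 (mod 4) appear to even exponent (or don't appear), so by the two-squares theorem n IS expressible as a sum of two squares.
Step 3: Build a representation. Here n = 29 · 41 · 149 is a product of primes ≡ 1 (mod 4). Each prime p ≡ 1 (mod 4) is itself a sum of two squares; find a² by testing p − a² for a perfect square:
  29: 29 − 1² = 28, 29 − 2² = 25 = 5² ⇒ 29 = 2² + 5².
  41: 41 − 1² = 40, 41 − 2² = 37, 41 − 3² = 32, 41 − 4² = 25 = 5² ⇒ 41 = 4² + 5².
  149: 149 − 1² = 148, 149 − 2² = 145, 149 − 3² = 140, 149 − 4² = 133, 149 − 5² = 124, 149 − 6² = 113, 149 − 7² = 100 = 10² ⇒ 149 = 7² + 10².
  Combine using the Brahmagupta–Fibonacci identity (a² + b²)(c² + d²) = (ac − bd)² + (ad + bc)² = (ac + bd)² + (ad − bc)²:
  29 · 41 = 1189: from (2² + 5²)(4² + 5²), take (2·4 − 5·5, 2·5 + 5·4) = (8 − 25, 10 + 20) = (-17, 30); dropping signs (only squares matter) gives (17, 30); check 17² + 30² = 289 + 900 = 1189 ✓.
  1189 · 149 = 177161: from (17² + 30²)(7² + 10²), take (17·7 − 30·10, 17·10 + 30·7) = (119 − 300, 170 + 210) = (-181, 380); dropping signs (only squares matter) gives (181, 380); check 181² + 380² = 32761 + 144400 = 177161 ✓.
Step 4: Order so x ≤ y and verify: 181² + 380² = 32761 + 144400 = 177161 = n. ✓

n = 177161 = 181² + 380² (one valid representation with x ≤ y).


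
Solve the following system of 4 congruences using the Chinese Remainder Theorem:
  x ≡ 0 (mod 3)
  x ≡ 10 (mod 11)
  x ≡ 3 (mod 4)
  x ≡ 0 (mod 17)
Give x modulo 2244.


Product of moduli M = 3 · 11 · 4 · 17 = 2244.
Merge one congruence at a time:
  Start: x ≡ 0 (mod 3).
  Combine with x ≡ 10 (mod 11); new modulus lcm = 33.
    Write x = 0 + 3·t and substitute into x ≡ 10 (mod 11): 3·t ≡ 10 − 0 = 10 (mod 11).
    The inverse of 3 mod 11 is 4 (since 3·4 = 12 = 1·11 + 1), so t ≡ 4·10 = 40 ≡ 7 (mod 11).
    Then x = 0 + 3·7 = 21, valid modulo lcm(3, 11) = 33: x ≡ 21 (mod 33).
  Combine with x ≡ 3 (mod 4); new modulus lcm = 132.
    Write x = 21 + 33·t and substitute into x ≡ 3 (mod 4): 33·t ≡ 3 − 21 = -18 (mod 4).
    Reduce coefficients mod 4: 1·t ≡ 2 (mod 4).
    So t ≡ 2 (mod 4).
    Then x = 21 + 33·2 = 87, valid modulo lcm(33, 4) = 132: x ≡ 87 (mod 132).
  Combine with x ≡ 0 (mod 17); new modulus lcm = 2244.
    Write x = 87 + 132·t and substitute into x ≡ 0 (mod 17): 132·t ≡ 0 − 87 = -87 (mod 17).
    Reduce coefficients mod 17: 13·t ≡ 15 (mod 17).
    The inverse of 13 mod 17 is 4 (since 13·4 = 52 = 3·17 + 1), so t ≡ 4·15 = 60 ≡ 9 (mod 17).
    Then x = 87 + 132·9 = 1275, valid modulo lcm(132, 17) = 2244: x ≡ 1275 (mod 2244).
Verify against each original: 1275 mod 3 = 0, 1275 mod 11 = 10, 1275 mod 4 = 3, 1275 mod 17 = 0.

x ≡ 1275 (mod 2244).


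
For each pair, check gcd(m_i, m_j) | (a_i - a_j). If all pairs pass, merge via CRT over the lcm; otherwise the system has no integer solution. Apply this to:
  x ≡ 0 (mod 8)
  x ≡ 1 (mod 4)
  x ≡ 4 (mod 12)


Moduli 8, 4, 12 are not pairwise coprime, so CRT works modulo lcm(m_i) when all pairwise compatibility conditions hold.
Pairwise compatibility: gcd(m_i, m_j) must divide a_i - a_j for every pair.
Merge one congruence at a time:
  Start: x ≡ 0 (mod 8).
  Combine with x ≡ 1 (mod 4): gcd(8, 4) = 4, and 1 - 0 = 1 is NOT divisible by 4.
    ⇒ system is inconsistent (no integer solution).

No solution (the system is inconsistent).


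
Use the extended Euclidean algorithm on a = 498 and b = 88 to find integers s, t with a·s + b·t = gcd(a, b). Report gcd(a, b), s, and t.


Euclidean algorithm on (498, 88) — divide until remainder is 0:
  498 = 5 · 88 + 58
  88 = 1 · 58 + 30
  58 = 1 · 30 + 28
  30 = 1 · 28 + 2
  28 = 14 · 2 + 0
gcd(498, 88) = 2.
Track Bezout coefficients alongside the remainders: start with r₀ = 498 = a·1 + b·0 (s = 1, t = 0) and r₁ = 88 = a·0 + b·1 (s = 0, t = 1); each new remainder r_{k+1} = r_{k-1} − q_k·r_k inherits s_{k+1} = s_{k-1} − q_k·s_k, t_{k+1} = t_{k-1} − q_k·t_k, so r_k = a·s_k + b·t_k at every step:
  q = 5: r = 58, s = 1 − 5·0 = 1, t = 0 − 5·1 = -5  (check: 498·1 + 88·(-5) = 58)
  q = 1: r = 30, s = 0 − 1·1 = -1, t = 1 − 1·(-5) = 6  (check: 498·(-1) + 88·6 = 30)
  q = 1: r = 28, s = 1 − 1·(-1) = 2, t = -5 − 1·6 = -11  (check: 498·2 + 88·(-11) = 28)
  q = 1: r = 2, s = -1 − 1·2 = -3, t = 6 − 1·(-11) = 17  (check: 498·(-3) + 88·17 = 2)
The row with r = 2 (the gcd) gives the Bezout coefficients s = -3, t = 17.
Result: 498 · (-3) + 88 · (17) = 2.

gcd(498, 88) = 2; s = -3, t = 17 (check: 498·(-3) + 88·17 = 2).


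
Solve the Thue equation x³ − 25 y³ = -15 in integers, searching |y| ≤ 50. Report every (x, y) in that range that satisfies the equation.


The equation is x³ - 25y³ = -15. For fixed y, x³ = 25·y³ − 15, so a solution requires the RHS to be a perfect cube.
Strategy: iterate y from -50 to 50, compute RHS = 25·y³ − 15, and check whether it is a (positive or negative) perfect cube.
Check small values of y:
  y = 0: RHS = -15 is not a perfect cube.
  y = 1: RHS = 10 is not a perfect cube.
  y = -1: RHS = -40 is not a perfect cube.
  y = 2: RHS = 185 is not a perfect cube.
  y = -2: RHS = -215 is not a perfect cube.
  y = 3: RHS = 660 is not a perfect cube.
  y = -3: RHS = -690 is not a perfect cube.
Continuing the search up to |y| = 50 finds no solutions either.
No (x, y) in the scanned range satisfies the equation.

No integer solutions with |y| ≤ 50.


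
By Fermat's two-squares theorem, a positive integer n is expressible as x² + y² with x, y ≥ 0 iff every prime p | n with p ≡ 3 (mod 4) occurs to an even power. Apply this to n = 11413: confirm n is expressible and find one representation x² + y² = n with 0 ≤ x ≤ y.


Step 1: Factor n = 11413 = 101 · 113.
Step 2: Check the mod-4 condition on each prime factor: 101 ≡ 1 (mod 4), exponent 1; 113 ≡ 1 (mod 4), exponent 1.
All primes ≡ 3 (mod 4) appear to even exponent (or don't appear), so by the two-squares theorem n IS expressible as a sum of two squares.
Step 3: Build a representation. Here n = 101 · 113 is a product of primes ≡ 1 (mod 4). Each prime p ≡ 1 (mod 4) is itself a sum of two squares; find a² by testing p − a² for a perfect square:
  101: 101 − 1² = 100 = 10² ⇒ 101 = 1² + 10².
  113: 113 − 1² = 112, 113 − 2² = 109, 113 − 3² = 104, 113 − 4² = 97, 113 − 5² = 88, 113 − 6² = 77, 113 − 7² = 64 = 8² ⇒ 113 = 7² + 8².
  Combine using the Brahmagupta–Fibonacci identity (a² + b²)(c² + d²) = (ac − bd)² + (ad + bc)² = (ac + bd)² + (ad − bc)²:
  101 · 113 = 11413: from (1² + 10²)(7² + 8²), take (1·7 − 10·8, 1·8 + 10·7) = (7 − 80, 8 + 70) = (-73, 78); dropping signs (only squares matter) gives (73, 78); check 73² + 78² = 5329 + 6084 = 11413 ✓.
Step 4: Order so x ≤ y and verify: 73² + 78² = 5329 + 6084 = 11413 = n. ✓

n = 11413 = 73² + 78² (one valid representation with x ≤ y).


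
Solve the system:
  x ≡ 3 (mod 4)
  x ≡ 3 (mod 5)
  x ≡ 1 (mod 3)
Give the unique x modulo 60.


Moduli 4, 5, 3 are pairwise coprime; by CRT there is a unique solution modulo M = 4 · 5 · 3 = 60.
Solve pairwise, accumulating the modulus:
  Start with x ≡ 3 (mod 4).
  Combine with x ≡ 3 (mod 5): since gcd(4, 5) = 1, we get a unique residue mod 20.
    Write x = 3 + 4·t and substitute into x ≡ 3 (mod 5): 4·t ≡ 3 − 3 = 0 (mod 5).
    The inverse of 4 mod 5 is 4 (since 4·4 = 16 = 3·5 + 1), so t ≡ 4·0 = 0 ≡ 0 (mod 5).
    Then x = 3 + 4·0 = 3, valid modulo lcm(4, 5) = 20: x ≡ 3 (mod 20).
  Combine with x ≡ 1 (mod 3): since gcd(20, 3) = 1, we get a unique residue mod 60.
    Write x = 3 + 20·t and substitute into x ≡ 1 (mod 3): 20·t ≡ 1 − 3 = -2 (mod 3).
    Reduce coefficients mod 3: 2·t ≡ 1 (mod 3).
    The inverse of 2 mod 3 is 2 (since 2·2 = 4 = 1·3 + 1), so t ≡ 2·1 = 2 ≡ 2 (mod 3).
    Then x = 3 + 20·2 = 43, valid modulo lcm(20, 3) = 60: x ≡ 43 (mod 60).
Verify: 43 mod 4 = 3 ✓, 43 mod 5 = 3 ✓, 43 mod 3 = 1 ✓.

x ≡ 43 (mod 60).


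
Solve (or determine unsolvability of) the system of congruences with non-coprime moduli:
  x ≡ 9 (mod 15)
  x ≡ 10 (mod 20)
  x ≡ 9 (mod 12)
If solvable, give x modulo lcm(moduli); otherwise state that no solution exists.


Moduli 15, 20, 12 are not pairwise coprime, so CRT works modulo lcm(m_i) when all pairwise compatibility conditions hold.
Pairwise compatibility: gcd(m_i, m_j) must divide a_i - a_j for every pair.
Merge one congruence at a time:
  Start: x ≡ 9 (mod 15).
  Combine with x ≡ 10 (mod 20): gcd(15, 20) = 5, and 10 - 9 = 1 is NOT divisible by 5.
    ⇒ system is inconsistent (no integer solution).

No solution (the system is inconsistent).


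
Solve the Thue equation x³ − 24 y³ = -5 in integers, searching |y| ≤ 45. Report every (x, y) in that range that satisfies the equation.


The equation is x³ - 24y³ = -5. For fixed y, x³ = 24·y³ − 5, so a solution requires the RHS to be a perfect cube.
Strategy: iterate y from -45 to 45, compute RHS = 24·y³ − 5, and check whether it is a (positive or negative) perfect cube.
Check small values of y:
  y = 0: RHS = -5 is not a perfect cube.
  y = 1: RHS = 19 is not a perfect cube.
  y = -1: RHS = -29 is not a perfect cube.
  y = 2: RHS = 187 is not a perfect cube.
  y = -2: RHS = -197 is not a perfect cube.
  y = 3: RHS = 643 is not a perfect cube.
  y = -3: RHS = -653 is not a perfect cube.
Continuing the search up to |y| = 45 finds no solutions either.
No (x, y) in the scanned range satisfies the equation.

No integer solutions with |y| ≤ 45.


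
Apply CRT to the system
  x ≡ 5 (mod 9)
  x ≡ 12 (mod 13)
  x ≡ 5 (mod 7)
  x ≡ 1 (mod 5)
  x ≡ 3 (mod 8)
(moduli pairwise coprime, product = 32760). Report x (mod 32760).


Product of moduli M = 9 · 13 · 7 · 5 · 8 = 32760.
Merge one congruence at a time:
  Start: x ≡ 5 (mod 9).
  Combine with x ≡ 12 (mod 13); new modulus lcm = 117.
    Write x = 5 + 9·t and substitute into x ≡ 12 (mod 13): 9·t ≡ 12 − 5 = 7 (mod 13).
    The inverse of 9 mod 13 is 3 (since 9·3 = 27 = 2·13 + 1), so t ≡ 3·7 = 21 ≡ 8 (mod 13).
    Then x = 5 + 9·8 = 77, valid modulo lcm(9, 13) = 117: x ≡ 77 (mod 117).
  Combine with x ≡ 5 (mod 7); new modulus lcm = 819.
    Write x = 77 + 117·t and substitute into x ≡ 5 (mod 7): 117·t ≡ 5 − 77 = -72 (mod 7).
    Reduce coefficients mod 7: 5·t ≡ 5 (mod 7).
    The inverse of 5 mod 7 is 3 (since 5·3 = 15 = 2·7 + 1), so t ≡ 3·5 = 15 ≡ 1 (mod 7).
    Then x = 77 + 117·1 = 194, valid modulo lcm(117, 7) = 819: x ≡ 194 (mod 819).
  Combine with x ≡ 1 (mod 5); new modulus lcm = 4095.
    Write x = 194 + 819·t and substitute into x ≡ 1 (mod 5): 819·t ≡ 1 − 194 = -193 (mod 5).
    Reduce coefficients mod 5: 4·t ≡ 2 (mod 5).
    The inverse of 4 mod 5 is 4 (since 4·4 = 16 = 3·5 + 1), so t ≡ 4·2 = 8 ≡ 3 (mod 5).
    Then x = 194 + 819·3 = 2651, valid modulo lcm(819, 5) = 4095: x ≡ 2651 (mod 4095).
  Combine with x ≡ 3 (mod 8); new modulus lcm = 32760.
    Write x = 2651 + 4095·t and substitute into x ≡ 3 (mod 8): 4095·t ≡ 3 − 2651 = -2648 (mod 8).
    Reduce coefficients mod 8: 7·t ≡ 0 (mod 8).
    The inverse of 7 mod 8 is 7 (since 7·7 = 49 = 6·8 + 1), so t ≡ 7·0 = 0 ≡ 0 (mod 8).
    Then x = 2651 + 4095·0 = 2651, valid modulo lcm(4095, 8) = 32760: x ≡ 2651 (mod 32760).
Verify against each original: 2651 mod 9 = 5, 2651 mod 13 = 12, 2651 mod 7 = 5, 2651 mod 5 = 1, 2651 mod 8 = 3.

x ≡ 2651 (mod 32760).


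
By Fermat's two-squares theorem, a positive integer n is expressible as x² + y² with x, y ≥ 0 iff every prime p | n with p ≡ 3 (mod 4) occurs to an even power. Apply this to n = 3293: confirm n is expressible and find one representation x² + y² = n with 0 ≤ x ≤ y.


Step 1: Factor n = 3293 = 37 · 89.
Step 2: Check the mod-4 condition on each prime factor: 37 ≡ 1 (mod 4), exponent 1; 89 ≡ 1 (mod 4), exponent 1.
All primes ≡ 3 (mod 4) appear to even exponent (or don't appear), so by the two-squares theorem n IS expressible as a sum of two squares.
Step 3: Build a representation. Here n = 37 · 89 is a product of primes ≡ 1 (mod 4). Each prime p ≡ 1 (mod 4) is itself a sum of two squares; find a² by testing p − a² for a perfect square:
  37: 37 − 1² = 36 = 6² ⇒ 37 = 1² + 6².
  89: 89 − 1² = 88, 89 − 2² = 85, 89 − 3² = 80, 89 − 4² = 73, 89 − 5² = 64 = 8² ⇒ 89 = 5² + 8².
  Combine using the Brahmagupta–Fibonacci identity (a² + b²)(c² + d²) = (ac − bd)² + (ad + bc)² = (ac + bd)² + (ad − bc)²:
  37 · 89 = 3293: from (1² + 6²)(5² + 8²), take (1·5 − 6·8, 1·8 + 6·5) = (5 − 48, 8 + 30) = (-43, 38); dropping signs (only squares matter) gives (43, 38); check 43² + 38² = 1849 + 1444 = 3293 ✓.
Step 4: Order so x ≤ y and verify: 38² + 43² = 1444 + 1849 = 3293 = n. ✓

n = 3293 = 38² + 43² (one valid representation with x ≤ y).


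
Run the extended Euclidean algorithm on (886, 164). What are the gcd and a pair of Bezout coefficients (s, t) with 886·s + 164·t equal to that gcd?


Euclidean algorithm on (886, 164) — divide until remainder is 0:
  886 = 5 · 164 + 66
  164 = 2 · 66 + 32
  66 = 2 · 32 + 2
  32 = 16 · 2 + 0
gcd(886, 164) = 2.
Track Bezout coefficients alongside the remainders: start with r₀ = 886 = a·1 + b·0 (s = 1, t = 0) and r₁ = 164 = a·0 + b·1 (s = 0, t = 1); each new remainder r_{k+1} = r_{k-1} − q_k·r_k inherits s_{k+1} = s_{k-1} − q_k·s_k, t_{k+1} = t_{k-1} − q_k·t_k, so r_k = a·s_k + b·t_k at every step:
  q = 5: r = 66, s = 1 − 5·0 = 1, t = 0 − 5·1 = -5  (check: 886·1 + 164·(-5) = 66)
  q = 2: r = 32, s = 0 − 2·1 = -2, t = 1 − 2·(-5) = 11  (check: 886·(-2) + 164·11 = 32)
  q = 2: r = 2, s = 1 − 2·(-2) = 5, t = -5 − 2·11 = -27  (check: 886·5 + 164·(-27) = 2)
The row with r = 2 (the gcd) gives the Bezout coefficients s = 5, t = -27.
Result: 886 · (5) + 164 · (-27) = 2.

gcd(886, 164) = 2; s = 5, t = -27 (check: 886·5 + 164·(-27) = 2).


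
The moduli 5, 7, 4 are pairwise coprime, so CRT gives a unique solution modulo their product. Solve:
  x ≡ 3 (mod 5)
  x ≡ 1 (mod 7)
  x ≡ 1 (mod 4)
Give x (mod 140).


Moduli 5, 7, 4 are pairwise coprime; by CRT there is a unique solution modulo M = 5 · 7 · 4 = 140.
Solve pairwise, accumulating the modulus:
  Start with x ≡ 3 (mod 5).
  Combine with x ≡ 1 (mod 7): since gcd(5, 7) = 1, we get a unique residue mod 35.
    Write x = 3 + 5·t and substitute into x ≡ 1 (mod 7): 5·t ≡ 1 − 3 = -2 (mod 7).
    Reduce coefficients mod 7: 5·t ≡ 5 (mod 7).
    The inverse of 5 mod 7 is 3 (since 5·3 = 15 = 2·7 + 1), so t ≡ 3·5 = 15 ≡ 1 (mod 7).
    Then x = 3 + 5·1 = 8, valid modulo lcm(5, 7) = 35: x ≡ 8 (mod 35).
  Combine with x ≡ 1 (mod 4): since gcd(35, 4) = 1, we get a unique residue mod 140.
    Write x = 8 + 35·t and substitute into x ≡ 1 (mod 4): 35·t ≡ 1 − 8 = -7 (mod 4).
    Reduce coefficients mod 4: 3·t ≡ 1 (mod 4).
    The inverse of 3 mod 4 is 3 (since 3·3 = 9 = 2·4 + 1), so t ≡ 3·1 = 3 ≡ 3 (mod 4).
    Then x = 8 + 35·3 = 113, valid modulo lcm(35, 4) = 140: x ≡ 113 (mod 140).
Verify: 113 mod 5 = 3 ✓, 113 mod 7 = 1 ✓, 113 mod 4 = 1 ✓.

x ≡ 113 (mod 140).


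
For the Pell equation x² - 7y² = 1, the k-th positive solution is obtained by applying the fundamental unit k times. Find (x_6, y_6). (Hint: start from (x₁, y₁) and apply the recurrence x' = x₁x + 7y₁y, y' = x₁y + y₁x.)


Step 1: Find the fundamental solution (x₁, y₁) of x² - 7y² = 1.
  Expand √7 as a continued fraction. a₀ = ⌊√7⌋ = 2; iterate m_{k+1} = d_k·a_k − m_k, d_{k+1} = (7 − m_{k+1}²)/d_k, a_{k+1} = ⌊(a₀ + m_{k+1})/d_{k+1}⌋ (starting m₀ = 0, d₀ = 1), with convergents p_k = a_k·p_{k-1} + p_{k-2}, q_k = a_k·q_{k-1} + q_{k-2} (p₋₁ = 1, q₋₁ = 0):
  k = 0: a₀ = 2; p₀/q₀ = 2/1; p₀² − 7·q₀² = 4 − 7 = -3.
  k = 1: m = 2, d = 3, a = ⌊(2 + 2)/3⌋ = 1; p/q = (1·2 + 1)/(1·1 + 0) = 3/1; p² − 7·q² = 9 − 7 = 2.
  k = 2: m = 1, d = 2, a = ⌊(2 + 1)/2⌋ = 1; p/q = (1·3 + 2)/(1·1 + 1) = 5/2; p² − 7·q² = 25 − 28 = -3.
  k = 3: m = 1, d = 3, a = ⌊(2 + 1)/3⌋ = 1; p/q = (1·5 + 3)/(1·2 + 1) = 8/3; p² − 7·q² = 64 − 63 = 1.
  The first convergent with p² − 7·q² = 1 gives the fundamental solution (x₁, y₁) = (8, 3).
Step 2: Apply the recurrence (x_{n+1}, y_{n+1}) = (x₁x_n + 7y₁y_n, x₁y_n + y₁x_n) repeatedly.
  From (x_1, y_1) = (8, 3): x_2 = 8·8 + 7·3·3 = 127; y_2 = 8·3 + 3·8 = 48.
  From (x_2, y_2) = (127, 48): x_3 = 8·127 + 7·3·48 = 2024; y_3 = 8·48 + 3·127 = 765.
  From (x_3, y_3) = (2024, 765): x_4 = 8·2024 + 7·3·765 = 32257; y_4 = 8·765 + 3·2024 = 12192.
  From (x_4, y_4) = (32257, 12192): x_5 = 8·32257 + 7·3·12192 = 514088; y_5 = 8·12192 + 3·32257 = 194307.
  From (x_5, y_5) = (514088, 194307): x_6 = 8·514088 + 7·3·194307 = 8193151; y_6 = 8·194307 + 3·514088 = 3096720.
Step 3: Verify x_6² - 7·y_6² = 67127723308801 - 67127723308800 = 1 (should be 1). ✓

(x_1, y_1) = (8, 3); (x_6, y_6) = (8193151, 3096720).


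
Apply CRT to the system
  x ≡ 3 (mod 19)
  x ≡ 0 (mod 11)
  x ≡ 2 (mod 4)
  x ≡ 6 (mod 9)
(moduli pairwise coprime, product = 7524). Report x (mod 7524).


Product of moduli M = 19 · 11 · 4 · 9 = 7524.
Merge one congruence at a time:
  Start: x ≡ 3 (mod 19).
  Combine with x ≡ 0 (mod 11); new modulus lcm = 209.
    Write x = 3 + 19·t and substitute into x ≡ 0 (mod 11): 19·t ≡ 0 − 3 = -3 (mod 11).
    Reduce coefficients mod 11: 8·t ≡ 8 (mod 11).
    The inverse of 8 mod 11 is 7 (since 8·7 = 56 = 5·11 + 1), so t ≡ 7·8 = 56 ≡ 1 (mod 11).
    Then x = 3 + 19·1 = 22, valid modulo lcm(19, 11) = 209: x ≡ 22 (mod 209).
  Combine with x ≡ 2 (mod 4); new modulus lcm = 836.
    Write x = 22 + 209·t and substitute into x ≡ 2 (mod 4): 209·t ≡ 2 − 22 = -20 (mod 4).
    Reduce coefficients mod 4: 1·t ≡ 0 (mod 4).
    So t ≡ 0 (mod 4).
    Then x = 22 + 209·0 = 22, valid modulo lcm(209, 4) = 836: x ≡ 22 (mod 836).
  Combine with x ≡ 6 (mod 9); new modulus lcm = 7524.
    Write x = 22 + 836·t and substitute into x ≡ 6 (mod 9): 836·t ≡ 6 − 22 = -16 (mod 9).
    Reduce coefficients mod 9: 8·t ≡ 2 (mod 9).
    The inverse of 8 mod 9 is 8 (since 8·8 = 64 = 7·9 + 1), so t ≡ 8·2 = 16 ≡ 7 (mod 9).
    Then x = 22 + 836·7 = 5874, valid modulo lcm(836, 9) = 7524: x ≡ 5874 (mod 7524).
Verify against each original: 5874 mod 19 = 3, 5874 mod 11 = 0, 5874 mod 4 = 2, 5874 mod 9 = 6.

x ≡ 5874 (mod 7524).


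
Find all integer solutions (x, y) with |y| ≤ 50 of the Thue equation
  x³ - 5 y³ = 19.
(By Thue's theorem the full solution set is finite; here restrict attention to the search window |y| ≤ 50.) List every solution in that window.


The equation is x³ - 5y³ = 19. For fixed y, x³ = 5·y³ + 19, so a solution requires the RHS to be a perfect cube.
Strategy: iterate y from -50 to 50, compute RHS = 5·y³ + 19, and check whether it is a (positive or negative) perfect cube.
Check small values of y:
  y = 0: RHS = 19 is not a perfect cube.
  y = 1: RHS = 24 is not a perfect cube.
  y = -1: RHS = 14 is not a perfect cube.
  y = 2: RHS = 59 is not a perfect cube.
  y = -2: RHS = -21 is not a perfect cube.
  y = 3: RHS = 154 is not a perfect cube.
  y = -3: RHS = -116 is not a perfect cube.
Continuing the search up to |y| = 50 finds no solutions either.
No (x, y) in the scanned range satisfies the equation.

No integer solutions with |y| ≤ 50.


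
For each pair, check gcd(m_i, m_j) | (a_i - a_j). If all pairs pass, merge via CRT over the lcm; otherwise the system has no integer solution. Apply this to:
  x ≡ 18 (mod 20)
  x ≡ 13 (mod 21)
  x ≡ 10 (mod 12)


Moduli 20, 21, 12 are not pairwise coprime, so CRT works modulo lcm(m_i) when all pairwise compatibility conditions hold.
Pairwise compatibility: gcd(m_i, m_j) must divide a_i - a_j for every pair.
Merge one congruence at a time:
  Start: x ≡ 18 (mod 20).
  Combine with x ≡ 13 (mod 21): gcd(20, 21) = 1; 13 - 18 = -5, which IS divisible by 1, so compatible.
    Write x = 18 + 20·t and substitute into x ≡ 13 (mod 21): 20·t ≡ 13 − 18 = -5 (mod 21).
    Reduce coefficients mod 21: 20·t ≡ 16 (mod 21).
    The inverse of 20 mod 21 is 20 (since 20·20 = 400 = 19·21 + 1), so t ≡ 20·16 = 320 ≡ 5 (mod 21).
    Then x = 18 + 20·5 = 118, valid modulo lcm(20, 21) = 420: x ≡ 118 (mod 420).
  Combine with x ≡ 10 (mod 12): gcd(420, 12) = 12; 10 - 118 = -108, which IS divisible by 12, so compatible.
    Write x = 118 + 420·t and substitute into x ≡ 10 (mod 12): 420·t ≡ 10 − 118 = -108 (mod 12).
    Divide the congruence (and modulus) by g = 12: 35·t ≡ -9 (mod 1).
    Modulo 1 every t works; take t = 0.
    Then x = 118 + 420·0 = 118, valid modulo lcm(420, 12) = 420: x ≡ 118 (mod 420).
Verify: 118 mod 20 = 18, 118 mod 21 = 13, 118 mod 12 = 10.

x ≡ 118 (mod 420).


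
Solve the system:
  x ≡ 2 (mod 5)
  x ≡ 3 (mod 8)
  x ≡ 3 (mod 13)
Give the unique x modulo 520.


Moduli 5, 8, 13 are pairwise coprime; by CRT there is a unique solution modulo M = 5 · 8 · 13 = 520.
Solve pairwise, accumulating the modulus:
  Start with x ≡ 2 (mod 5).
  Combine with x ≡ 3 (mod 8): since gcd(5, 8) = 1, we get a unique residue mod 40.
    Write x = 2 + 5·t and substitute into x ≡ 3 (mod 8): 5·t ≡ 3 − 2 = 1 (mod 8).
    The inverse of 5 mod 8 is 5 (since 5·5 = 25 = 3·8 + 1), so t ≡ 5·1 = 5 ≡ 5 (mod 8).
    Then x = 2 + 5·5 = 27, valid modulo lcm(5, 8) = 40: x ≡ 27 (mod 40).
  Combine with x ≡ 3 (mod 13): since gcd(40, 13) = 1, we get a unique residue mod 520.
    Write x = 27 + 40·t and substitute into x ≡ 3 (mod 13): 40·t ≡ 3 − 27 = -24 (mod 13).
    Reduce coefficients mod 13: 1·t ≡ 2 (mod 13).
    So t ≡ 2 (mod 13).
    Then x = 27 + 40·2 = 107, valid modulo lcm(40, 13) = 520: x ≡ 107 (mod 520).
Verify: 107 mod 5 = 2 ✓, 107 mod 8 = 3 ✓, 107 mod 13 = 3 ✓.

x ≡ 107 (mod 520).


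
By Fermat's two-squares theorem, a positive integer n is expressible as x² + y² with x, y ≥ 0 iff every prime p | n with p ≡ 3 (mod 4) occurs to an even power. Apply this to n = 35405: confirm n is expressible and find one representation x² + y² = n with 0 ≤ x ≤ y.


Step 1: Factor n = 35405 = 5 · 73 · 97.
Step 2: Check the mod-4 condition on each prime factor: 5 ≡ 1 (mod 4), exponent 1; 73 ≡ 1 (mod 4), exponent 1; 97 ≡ 1 (mod 4), exponent 1.
All primes ≡ 3 (mod 4) appear to even exponent (or don't appear), so by the two-squares theorem n IS expressible as a sum of two squares.
Step 3: Build a representation. Here n = 5 · 73 · 97 is a product of primes ≡ 1 (mod 4). Each prime p ≡ 1 (mod 4) is itself a sum of two squares; find a² by testing p − a² for a perfect square:
  5: 5 − 1² = 4 = 2² ⇒ 5 = 1² + 2².
  73: 73 − 1² = 72, 73 − 2² = 69, 73 − 3² = 64 = 8² ⇒ 73 = 3² + 8².
  97: 97 − 1² = 96, 97 − 2² = 93, 97 − 3² = 88, 97 − 4² = 81 = 9² ⇒ 97 = 4² + 9².
  Combine using the Brahmagupta–Fibonacci identity (a² + b²)(c² + d²) = (ac − bd)² + (ad + bc)² = (ac + bd)² + (ad − bc)²:
  5 · 73 = 365: from (1² + 2²)(3² + 8²), take (1·3 − 2·8, 1·8 + 2·3) = (3 − 16, 8 + 6) = (-13, 14); dropping signs (only squares matter) gives (13, 14); check 13² + 14² = 169 + 196 = 365 ✓.
  365 · 97 = 35405: from (13² + 14²)(4² + 9²), take (13·4 − 14·9, 13·9 + 14·4) = (52 − 126, 117 + 56) = (-74, 173); dropping signs (only squares matter) gives (74, 173); check 74² + 173² = 5476 + 29929 = 35405 ✓.
Step 4: Order so x ≤ y and verify: 74² + 173² = 5476 + 29929 = 35405 = n. ✓

n = 35405 = 74² + 173² (one valid representation with x ≤ y).


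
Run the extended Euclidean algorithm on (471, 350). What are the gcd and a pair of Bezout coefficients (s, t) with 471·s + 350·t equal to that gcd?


Euclidean algorithm on (471, 350) — divide until remainder is 0:
  471 = 1 · 350 + 121
  350 = 2 · 121 + 108
  121 = 1 · 108 + 13
  108 = 8 · 13 + 4
  13 = 3 · 4 + 1
  4 = 4 · 1 + 0
gcd(471, 350) = 1.
Track Bezout coefficients alongside the remainders: start with r₀ = 471 = a·1 + b·0 (s = 1, t = 0) and r₁ = 350 = a·0 + b·1 (s = 0, t = 1); each new remainder r_{k+1} = r_{k-1} − q_k·r_k inherits s_{k+1} = s_{k-1} − q_k·s_k, t_{k+1} = t_{k-1} − q_k·t_k, so r_k = a·s_k + b·t_k at every step:
  q = 1: r = 121, s = 1 − 1·0 = 1, t = 0 − 1·1 = -1  (check: 471·1 + 350·(-1) = 121)
  q = 2: r = 108, s = 0 − 2·1 = -2, t = 1 − 2·(-1) = 3  (check: 471·(-2) + 350·3 = 108)
  q = 1: r = 13, s = 1 − 1·(-2) = 3, t = -1 − 1·3 = -4  (check: 471·3 + 350·(-4) = 13)
  q = 8: r = 4, s = -2 − 8·3 = -26, t = 3 − 8·(-4) = 35  (check: 471·(-26) + 350·35 = 4)
  q = 3: r = 1, s = 3 − 3·(-26) = 81, t = -4 − 3·35 = -109  (check: 471·81 + 350·(-109) = 1)
The row with r = 1 (the gcd) gives the Bezout coefficients s = 81, t = -109.
Result: 471 · (81) + 350 · (-109) = 1.

gcd(471, 350) = 1; s = 81, t = -109 (check: 471·81 + 350·(-109) = 1).
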